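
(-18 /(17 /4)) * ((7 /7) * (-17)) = 72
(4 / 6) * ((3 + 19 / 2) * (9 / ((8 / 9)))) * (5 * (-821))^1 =-2770875 / 8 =-346359.38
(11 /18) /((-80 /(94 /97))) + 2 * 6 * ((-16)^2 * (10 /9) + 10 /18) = 3419.99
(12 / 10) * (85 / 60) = 17 / 10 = 1.70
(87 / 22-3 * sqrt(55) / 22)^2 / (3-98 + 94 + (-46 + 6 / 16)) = -16128 / 45133 + 1044 * sqrt(55) / 45133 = -0.19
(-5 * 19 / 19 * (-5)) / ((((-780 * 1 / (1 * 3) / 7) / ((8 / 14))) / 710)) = -3550 / 13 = -273.08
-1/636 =-0.00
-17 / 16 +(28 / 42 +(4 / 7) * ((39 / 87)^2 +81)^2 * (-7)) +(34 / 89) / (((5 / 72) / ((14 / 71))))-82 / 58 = -28290833986507409 / 1072634073360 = -26375.10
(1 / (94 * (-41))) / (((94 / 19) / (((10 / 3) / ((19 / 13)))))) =-65 / 543414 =-0.00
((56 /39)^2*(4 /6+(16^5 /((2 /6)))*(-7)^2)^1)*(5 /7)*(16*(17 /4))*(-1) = -70436121781760 /4563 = -15436362433.00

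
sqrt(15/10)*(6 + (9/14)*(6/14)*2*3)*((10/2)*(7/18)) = 625*sqrt(6)/84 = 18.23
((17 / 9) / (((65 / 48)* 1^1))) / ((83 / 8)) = 2176 / 16185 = 0.13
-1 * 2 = -2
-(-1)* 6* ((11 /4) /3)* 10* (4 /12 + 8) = 1375 /3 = 458.33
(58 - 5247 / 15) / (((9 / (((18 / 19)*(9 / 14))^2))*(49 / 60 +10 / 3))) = -4254444 / 1468187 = -2.90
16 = 16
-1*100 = -100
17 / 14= 1.21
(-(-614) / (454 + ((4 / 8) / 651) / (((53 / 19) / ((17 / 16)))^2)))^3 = 189982316864463313019525297998921728 / 76802603913255573698509021925211481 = 2.47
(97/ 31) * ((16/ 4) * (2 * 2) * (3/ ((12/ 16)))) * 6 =37248/ 31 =1201.55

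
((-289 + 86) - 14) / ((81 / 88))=-19096 / 81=-235.75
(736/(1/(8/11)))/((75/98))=577024/825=699.42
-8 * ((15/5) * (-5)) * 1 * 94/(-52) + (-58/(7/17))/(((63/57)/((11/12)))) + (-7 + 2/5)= -19511983/57330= -340.35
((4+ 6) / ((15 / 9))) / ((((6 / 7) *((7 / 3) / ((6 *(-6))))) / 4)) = -432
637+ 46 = 683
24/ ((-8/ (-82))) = 246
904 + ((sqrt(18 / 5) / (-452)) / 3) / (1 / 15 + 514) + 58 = 962- 3*sqrt(10) / 3485372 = 962.00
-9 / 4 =-2.25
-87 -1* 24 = -111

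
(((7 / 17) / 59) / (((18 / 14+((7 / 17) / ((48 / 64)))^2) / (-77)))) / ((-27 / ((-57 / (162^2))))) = -0.00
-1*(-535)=535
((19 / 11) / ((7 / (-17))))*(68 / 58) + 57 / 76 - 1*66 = -626741 / 8932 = -70.17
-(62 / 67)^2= -3844 / 4489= -0.86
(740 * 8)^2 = 35046400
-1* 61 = -61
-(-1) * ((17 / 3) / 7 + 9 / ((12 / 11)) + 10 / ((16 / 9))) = 2467 / 168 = 14.68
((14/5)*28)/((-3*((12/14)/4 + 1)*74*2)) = -1372/9435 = -0.15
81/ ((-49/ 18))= -1458/ 49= -29.76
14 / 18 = 7 / 9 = 0.78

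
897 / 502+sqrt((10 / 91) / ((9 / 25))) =5*sqrt(910) / 273+897 / 502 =2.34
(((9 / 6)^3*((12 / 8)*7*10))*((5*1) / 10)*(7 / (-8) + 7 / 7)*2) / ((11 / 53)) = 150255 / 704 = 213.43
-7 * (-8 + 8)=0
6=6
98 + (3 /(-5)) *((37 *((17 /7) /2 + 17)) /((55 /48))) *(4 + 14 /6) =-822742 /385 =-2136.99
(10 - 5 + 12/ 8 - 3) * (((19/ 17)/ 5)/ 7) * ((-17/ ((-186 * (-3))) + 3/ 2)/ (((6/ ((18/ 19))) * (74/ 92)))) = 1886/ 58497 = 0.03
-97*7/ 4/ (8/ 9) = -6111/ 32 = -190.97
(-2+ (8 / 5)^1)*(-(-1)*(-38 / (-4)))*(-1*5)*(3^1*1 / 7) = 57 / 7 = 8.14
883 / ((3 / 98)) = 86534 / 3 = 28844.67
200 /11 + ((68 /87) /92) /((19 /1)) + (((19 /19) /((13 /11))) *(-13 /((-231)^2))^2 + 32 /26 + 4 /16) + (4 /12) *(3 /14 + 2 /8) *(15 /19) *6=3479249024888257 /170583889632156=20.40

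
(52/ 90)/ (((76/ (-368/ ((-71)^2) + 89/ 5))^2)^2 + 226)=518120769815526169699693/ 505623817289258408867210685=0.00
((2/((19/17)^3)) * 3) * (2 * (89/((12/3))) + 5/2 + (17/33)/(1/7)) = 16409420/75449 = 217.49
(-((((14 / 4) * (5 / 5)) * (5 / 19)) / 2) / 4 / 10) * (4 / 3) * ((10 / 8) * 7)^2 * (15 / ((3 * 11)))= -42875 / 80256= -0.53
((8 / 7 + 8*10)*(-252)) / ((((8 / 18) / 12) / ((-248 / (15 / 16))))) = 730238976 / 5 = 146047795.20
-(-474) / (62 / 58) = 13746 / 31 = 443.42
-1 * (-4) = 4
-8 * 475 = -3800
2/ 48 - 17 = -407/ 24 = -16.96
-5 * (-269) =1345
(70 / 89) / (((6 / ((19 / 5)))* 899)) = 133 / 240033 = 0.00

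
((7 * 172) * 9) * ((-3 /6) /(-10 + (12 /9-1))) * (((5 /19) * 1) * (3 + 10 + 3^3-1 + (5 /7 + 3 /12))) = 6495795 /1102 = 5894.55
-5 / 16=-0.31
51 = 51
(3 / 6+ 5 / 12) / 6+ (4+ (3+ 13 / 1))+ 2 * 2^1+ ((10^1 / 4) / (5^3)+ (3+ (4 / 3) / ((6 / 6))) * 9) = 113711 / 1800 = 63.17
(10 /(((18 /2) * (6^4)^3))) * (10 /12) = 25 /58773123072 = 0.00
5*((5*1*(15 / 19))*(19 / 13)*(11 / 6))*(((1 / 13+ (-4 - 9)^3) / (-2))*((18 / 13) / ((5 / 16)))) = 565488000 / 2197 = 257390.99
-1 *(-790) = 790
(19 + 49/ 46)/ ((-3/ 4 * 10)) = -923/ 345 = -2.68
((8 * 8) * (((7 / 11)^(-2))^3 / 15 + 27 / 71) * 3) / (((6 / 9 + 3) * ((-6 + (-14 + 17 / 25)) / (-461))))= 25584198283520 / 14793302909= 1729.44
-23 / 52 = -0.44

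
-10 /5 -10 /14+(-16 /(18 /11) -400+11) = -401.49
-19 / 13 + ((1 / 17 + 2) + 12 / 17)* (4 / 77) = -1.32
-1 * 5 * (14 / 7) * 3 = -30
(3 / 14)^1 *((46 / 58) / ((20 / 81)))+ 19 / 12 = 55337 / 24360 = 2.27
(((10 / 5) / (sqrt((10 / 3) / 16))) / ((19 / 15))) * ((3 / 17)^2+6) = 20916 * sqrt(30) / 5491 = 20.86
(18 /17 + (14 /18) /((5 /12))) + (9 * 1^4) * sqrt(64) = 19106 /255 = 74.93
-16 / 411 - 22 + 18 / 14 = -59707 / 2877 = -20.75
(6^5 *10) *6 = 466560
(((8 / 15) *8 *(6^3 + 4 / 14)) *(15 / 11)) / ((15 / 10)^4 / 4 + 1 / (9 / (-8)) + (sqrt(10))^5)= -1730174976 / 364953082021 + 3214776729600 *sqrt(10) / 2554671574147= 3.97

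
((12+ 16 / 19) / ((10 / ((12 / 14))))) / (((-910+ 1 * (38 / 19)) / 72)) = -13176 / 150955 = -0.09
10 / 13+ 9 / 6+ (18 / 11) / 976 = 158473 / 69784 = 2.27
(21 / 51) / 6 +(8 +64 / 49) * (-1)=-46169 / 4998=-9.24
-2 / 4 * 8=-4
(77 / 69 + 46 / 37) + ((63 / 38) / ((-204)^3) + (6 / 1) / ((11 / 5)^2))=4427815881377 / 1230340343936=3.60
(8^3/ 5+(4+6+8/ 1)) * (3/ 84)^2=0.15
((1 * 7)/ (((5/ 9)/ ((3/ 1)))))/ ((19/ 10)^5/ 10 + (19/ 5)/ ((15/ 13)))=6.55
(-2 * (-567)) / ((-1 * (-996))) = 189 / 166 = 1.14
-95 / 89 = -1.07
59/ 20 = 2.95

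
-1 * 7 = -7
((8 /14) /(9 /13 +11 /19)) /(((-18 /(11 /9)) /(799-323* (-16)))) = -600457 /3297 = -182.12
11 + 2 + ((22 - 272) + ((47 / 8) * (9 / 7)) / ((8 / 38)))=-45051 / 224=-201.12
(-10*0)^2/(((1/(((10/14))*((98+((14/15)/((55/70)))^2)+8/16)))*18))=0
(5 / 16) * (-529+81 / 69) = -15175 / 92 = -164.95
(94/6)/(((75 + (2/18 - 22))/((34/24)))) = 799/1912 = 0.42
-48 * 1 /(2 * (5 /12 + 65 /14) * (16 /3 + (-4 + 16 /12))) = -756 /425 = -1.78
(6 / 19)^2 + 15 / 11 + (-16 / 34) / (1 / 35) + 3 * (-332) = -68250065 / 67507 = -1011.01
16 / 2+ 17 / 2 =16.50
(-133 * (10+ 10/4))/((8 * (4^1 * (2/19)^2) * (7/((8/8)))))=-171475/256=-669.82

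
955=955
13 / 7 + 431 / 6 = 3095 / 42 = 73.69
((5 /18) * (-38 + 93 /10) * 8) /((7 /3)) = -82 /3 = -27.33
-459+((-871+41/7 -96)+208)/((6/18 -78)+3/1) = -87987/196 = -448.91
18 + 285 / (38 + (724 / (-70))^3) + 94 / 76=18.97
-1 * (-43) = 43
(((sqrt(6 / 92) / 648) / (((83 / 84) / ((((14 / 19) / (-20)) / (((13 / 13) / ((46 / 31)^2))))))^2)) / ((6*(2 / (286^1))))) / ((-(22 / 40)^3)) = -243051885440*sqrt(138) / 7503420689948403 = -0.00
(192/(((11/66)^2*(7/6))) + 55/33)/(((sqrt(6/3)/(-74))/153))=-234839037*sqrt(2)/7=-47444650.16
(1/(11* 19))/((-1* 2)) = -1/418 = -0.00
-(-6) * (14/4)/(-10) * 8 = -84/5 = -16.80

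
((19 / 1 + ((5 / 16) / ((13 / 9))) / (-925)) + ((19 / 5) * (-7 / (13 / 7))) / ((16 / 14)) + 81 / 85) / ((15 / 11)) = 17797549 / 3270800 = 5.44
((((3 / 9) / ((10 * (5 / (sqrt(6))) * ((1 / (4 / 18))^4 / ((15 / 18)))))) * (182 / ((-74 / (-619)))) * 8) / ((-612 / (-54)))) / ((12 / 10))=450632 * sqrt(6) / 37141821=0.03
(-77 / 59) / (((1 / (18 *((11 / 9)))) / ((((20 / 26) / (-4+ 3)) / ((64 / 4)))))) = 4235 / 3068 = 1.38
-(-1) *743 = 743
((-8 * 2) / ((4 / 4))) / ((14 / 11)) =-88 / 7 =-12.57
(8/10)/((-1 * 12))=-1/15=-0.07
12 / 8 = 3 / 2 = 1.50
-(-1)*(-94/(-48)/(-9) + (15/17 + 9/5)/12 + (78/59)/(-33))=-406619/11915640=-0.03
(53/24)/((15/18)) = 53/20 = 2.65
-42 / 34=-21 / 17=-1.24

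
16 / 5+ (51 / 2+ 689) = 7177 / 10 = 717.70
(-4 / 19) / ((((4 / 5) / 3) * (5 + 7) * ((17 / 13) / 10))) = -325 / 646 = -0.50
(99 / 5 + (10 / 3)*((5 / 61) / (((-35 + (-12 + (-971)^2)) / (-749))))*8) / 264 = 8539550449 / 113870659320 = 0.07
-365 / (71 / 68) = -349.58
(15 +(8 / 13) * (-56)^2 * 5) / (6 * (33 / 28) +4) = 351778 / 403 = 872.90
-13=-13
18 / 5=3.60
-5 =-5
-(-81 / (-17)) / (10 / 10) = -81 / 17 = -4.76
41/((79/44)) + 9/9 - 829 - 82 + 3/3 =-70007/79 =-886.16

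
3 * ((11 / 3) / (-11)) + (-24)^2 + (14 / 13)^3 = 1266019 / 2197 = 576.25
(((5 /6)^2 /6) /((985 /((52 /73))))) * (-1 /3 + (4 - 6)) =-455 /2329722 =-0.00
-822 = -822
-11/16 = -0.69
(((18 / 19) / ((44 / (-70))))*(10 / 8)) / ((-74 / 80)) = 15750 / 7733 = 2.04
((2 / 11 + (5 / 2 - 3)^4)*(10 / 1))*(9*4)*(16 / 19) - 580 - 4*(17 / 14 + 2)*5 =-834230 / 1463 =-570.22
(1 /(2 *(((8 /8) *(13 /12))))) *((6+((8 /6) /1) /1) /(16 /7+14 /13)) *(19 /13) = 2926 /1989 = 1.47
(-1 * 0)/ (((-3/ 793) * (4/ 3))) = 0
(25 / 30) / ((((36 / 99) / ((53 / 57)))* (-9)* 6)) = -2915 / 73872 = -0.04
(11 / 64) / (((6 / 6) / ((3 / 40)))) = 33 / 2560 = 0.01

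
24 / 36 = 2 / 3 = 0.67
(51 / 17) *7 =21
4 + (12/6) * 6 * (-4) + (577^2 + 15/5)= 332888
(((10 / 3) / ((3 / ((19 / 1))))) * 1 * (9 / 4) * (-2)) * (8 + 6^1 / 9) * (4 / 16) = -1235 / 6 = -205.83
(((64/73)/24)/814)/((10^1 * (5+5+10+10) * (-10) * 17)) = -1/1136445750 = -0.00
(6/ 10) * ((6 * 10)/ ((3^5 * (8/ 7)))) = 0.13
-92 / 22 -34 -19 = -629 / 11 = -57.18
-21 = -21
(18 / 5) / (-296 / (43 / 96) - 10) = -387 / 72115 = -0.01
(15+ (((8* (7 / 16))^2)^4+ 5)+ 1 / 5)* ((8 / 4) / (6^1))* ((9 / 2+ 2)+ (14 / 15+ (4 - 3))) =7299014833 / 115200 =63359.50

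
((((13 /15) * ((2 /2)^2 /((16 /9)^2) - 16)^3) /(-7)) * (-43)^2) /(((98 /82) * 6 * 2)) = 12757064892403975 /207165063168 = 61579.23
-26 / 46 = -13 / 23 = -0.57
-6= -6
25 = 25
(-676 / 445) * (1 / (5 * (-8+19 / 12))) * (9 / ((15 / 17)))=413712 / 856625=0.48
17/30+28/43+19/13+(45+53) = 1688393/16770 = 100.68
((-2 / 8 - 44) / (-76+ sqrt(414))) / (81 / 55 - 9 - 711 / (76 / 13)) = -0.01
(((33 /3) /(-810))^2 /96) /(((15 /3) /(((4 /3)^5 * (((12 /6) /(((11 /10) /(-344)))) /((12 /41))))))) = -1241152 /358722675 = -0.00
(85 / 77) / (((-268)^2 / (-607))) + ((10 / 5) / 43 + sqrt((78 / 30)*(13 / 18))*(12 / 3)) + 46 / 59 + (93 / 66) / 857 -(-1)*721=26*sqrt(10) / 15 + 8679397998244621 / 12024349815632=727.30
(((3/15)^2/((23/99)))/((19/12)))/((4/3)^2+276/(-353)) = 943569/8641675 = 0.11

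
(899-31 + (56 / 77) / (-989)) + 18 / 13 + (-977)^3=-131891137952337 / 141427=-932573963.62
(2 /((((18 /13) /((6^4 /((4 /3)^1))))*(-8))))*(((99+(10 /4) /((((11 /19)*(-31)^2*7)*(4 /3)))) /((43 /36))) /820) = -185136066531 /10436536880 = -17.74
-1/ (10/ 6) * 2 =-6/ 5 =-1.20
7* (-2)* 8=-112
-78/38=-39/19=-2.05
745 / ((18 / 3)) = 745 / 6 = 124.17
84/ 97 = 0.87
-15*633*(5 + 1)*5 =-284850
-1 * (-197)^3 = 7645373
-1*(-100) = 100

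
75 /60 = 5 /4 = 1.25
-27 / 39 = -9 / 13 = -0.69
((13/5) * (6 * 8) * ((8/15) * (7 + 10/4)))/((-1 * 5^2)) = -15808/625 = -25.29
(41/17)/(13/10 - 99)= -410/16609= -0.02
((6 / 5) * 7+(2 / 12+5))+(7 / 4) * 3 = 1129 / 60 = 18.82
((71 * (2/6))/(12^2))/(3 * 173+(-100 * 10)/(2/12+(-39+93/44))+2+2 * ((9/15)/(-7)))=12044795/40165616016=0.00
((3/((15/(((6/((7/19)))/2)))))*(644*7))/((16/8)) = 18354/5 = 3670.80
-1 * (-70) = 70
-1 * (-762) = 762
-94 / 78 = -47 / 39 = -1.21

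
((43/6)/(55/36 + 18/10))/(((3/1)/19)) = 8170/599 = 13.64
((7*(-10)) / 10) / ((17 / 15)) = -105 / 17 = -6.18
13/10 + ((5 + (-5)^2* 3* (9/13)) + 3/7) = 53373/910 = 58.65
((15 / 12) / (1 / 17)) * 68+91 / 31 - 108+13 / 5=208093 / 155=1342.54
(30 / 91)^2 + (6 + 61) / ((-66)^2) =4475227 / 36072036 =0.12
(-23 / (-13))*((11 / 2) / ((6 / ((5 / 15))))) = 253 / 468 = 0.54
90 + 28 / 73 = 6598 / 73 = 90.38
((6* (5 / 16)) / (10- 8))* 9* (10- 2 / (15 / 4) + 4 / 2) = 387 / 4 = 96.75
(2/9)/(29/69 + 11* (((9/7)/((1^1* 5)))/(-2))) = -3220/14403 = -0.22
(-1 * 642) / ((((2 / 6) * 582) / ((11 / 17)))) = -3531 / 1649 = -2.14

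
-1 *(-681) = 681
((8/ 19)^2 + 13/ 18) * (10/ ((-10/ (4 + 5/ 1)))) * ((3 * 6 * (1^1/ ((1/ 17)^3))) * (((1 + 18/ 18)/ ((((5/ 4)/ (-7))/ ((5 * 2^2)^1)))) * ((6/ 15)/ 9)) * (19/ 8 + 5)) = 18975853288/ 361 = 52564690.55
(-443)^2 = 196249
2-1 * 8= -6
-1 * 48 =-48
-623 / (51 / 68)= -2492 / 3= -830.67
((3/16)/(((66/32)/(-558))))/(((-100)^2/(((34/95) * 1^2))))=-4743/2612500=-0.00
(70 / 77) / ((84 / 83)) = 415 / 462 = 0.90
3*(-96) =-288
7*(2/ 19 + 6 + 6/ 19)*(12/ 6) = 1708/ 19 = 89.89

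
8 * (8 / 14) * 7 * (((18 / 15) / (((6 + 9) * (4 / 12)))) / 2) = 3.84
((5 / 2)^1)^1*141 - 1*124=457 / 2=228.50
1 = 1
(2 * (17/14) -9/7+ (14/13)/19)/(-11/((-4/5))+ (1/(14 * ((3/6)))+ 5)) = 8296/130663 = 0.06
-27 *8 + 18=-198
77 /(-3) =-77 /3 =-25.67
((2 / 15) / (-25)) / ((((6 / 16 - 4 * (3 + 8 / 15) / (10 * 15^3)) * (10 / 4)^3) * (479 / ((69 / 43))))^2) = -426488094720 / 244090021966144823161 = -0.00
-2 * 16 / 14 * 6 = -96 / 7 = -13.71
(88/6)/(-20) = -11/15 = -0.73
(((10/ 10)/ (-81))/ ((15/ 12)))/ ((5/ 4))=-16/ 2025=-0.01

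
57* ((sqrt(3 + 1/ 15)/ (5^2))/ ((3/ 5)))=19* sqrt(690)/ 75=6.65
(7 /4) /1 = 7 /4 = 1.75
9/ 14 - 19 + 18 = -5/ 14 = -0.36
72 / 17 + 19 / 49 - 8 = -2813 / 833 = -3.38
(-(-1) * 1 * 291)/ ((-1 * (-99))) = 97/ 33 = 2.94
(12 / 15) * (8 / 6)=16 / 15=1.07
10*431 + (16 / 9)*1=38806 / 9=4311.78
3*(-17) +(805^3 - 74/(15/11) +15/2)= 15649800817/30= 521660027.23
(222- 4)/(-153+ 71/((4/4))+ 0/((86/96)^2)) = -109/41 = -2.66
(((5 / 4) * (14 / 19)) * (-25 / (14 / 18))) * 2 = -59.21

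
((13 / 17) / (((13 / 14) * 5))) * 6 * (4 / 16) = 21 / 85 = 0.25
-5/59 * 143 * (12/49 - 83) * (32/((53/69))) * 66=422512833600/153223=2757502.68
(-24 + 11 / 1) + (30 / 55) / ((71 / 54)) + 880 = 677451 / 781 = 867.41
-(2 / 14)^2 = -1 / 49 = -0.02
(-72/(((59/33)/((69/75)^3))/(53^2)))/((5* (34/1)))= -40602398364/78359375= -518.16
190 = 190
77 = 77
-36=-36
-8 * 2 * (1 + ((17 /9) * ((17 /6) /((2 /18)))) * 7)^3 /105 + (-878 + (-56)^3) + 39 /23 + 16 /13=-5144741398507 /847665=-6069309.69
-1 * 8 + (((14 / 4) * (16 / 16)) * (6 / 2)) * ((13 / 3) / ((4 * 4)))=-165 / 32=-5.16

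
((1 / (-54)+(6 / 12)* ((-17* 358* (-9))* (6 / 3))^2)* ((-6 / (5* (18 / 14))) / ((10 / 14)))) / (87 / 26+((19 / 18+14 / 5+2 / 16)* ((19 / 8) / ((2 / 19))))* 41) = -26419346593773952 / 12419027505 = -2127328.13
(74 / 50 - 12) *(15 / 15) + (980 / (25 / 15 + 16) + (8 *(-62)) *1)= -597639 / 1325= -451.05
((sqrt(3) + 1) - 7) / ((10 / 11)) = -33 / 5 + 11 * sqrt(3) / 10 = -4.69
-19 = -19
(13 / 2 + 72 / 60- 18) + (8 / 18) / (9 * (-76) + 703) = -17573 / 1710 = -10.28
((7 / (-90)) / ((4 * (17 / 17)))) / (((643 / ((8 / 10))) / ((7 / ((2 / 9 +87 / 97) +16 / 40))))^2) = -0.00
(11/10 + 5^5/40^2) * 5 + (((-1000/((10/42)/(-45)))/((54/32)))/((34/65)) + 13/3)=698943971/3264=214137.25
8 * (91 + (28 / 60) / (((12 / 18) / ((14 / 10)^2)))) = 92372 / 125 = 738.98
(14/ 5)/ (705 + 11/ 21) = 147/ 37040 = 0.00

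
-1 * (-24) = 24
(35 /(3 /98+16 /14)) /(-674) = -343 /7751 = -0.04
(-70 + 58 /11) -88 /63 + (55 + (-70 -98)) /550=-2298319 /34650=-66.33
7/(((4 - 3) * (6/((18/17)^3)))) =6804/4913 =1.38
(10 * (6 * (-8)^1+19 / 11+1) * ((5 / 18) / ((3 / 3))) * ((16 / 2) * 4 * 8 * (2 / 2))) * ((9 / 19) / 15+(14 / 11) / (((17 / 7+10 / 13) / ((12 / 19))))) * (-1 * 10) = 60941388800 / 669009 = 91092.03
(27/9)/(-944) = -3/944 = -0.00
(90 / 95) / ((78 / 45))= 135 / 247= 0.55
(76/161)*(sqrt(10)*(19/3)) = 9.45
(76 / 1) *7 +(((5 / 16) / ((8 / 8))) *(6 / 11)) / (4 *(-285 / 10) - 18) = 2059899 / 3872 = 532.00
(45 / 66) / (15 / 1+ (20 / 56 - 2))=105 / 2057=0.05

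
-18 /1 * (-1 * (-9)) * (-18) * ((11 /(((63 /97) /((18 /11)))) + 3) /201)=208980 /469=445.59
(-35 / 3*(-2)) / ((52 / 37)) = 16.60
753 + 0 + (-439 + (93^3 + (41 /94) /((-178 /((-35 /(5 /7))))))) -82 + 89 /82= 551958536011 /686012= 804590.21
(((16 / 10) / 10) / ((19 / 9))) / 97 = 36 / 46075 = 0.00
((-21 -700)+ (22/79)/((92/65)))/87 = -873133/105386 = -8.29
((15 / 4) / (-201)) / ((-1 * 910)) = 1 / 48776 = 0.00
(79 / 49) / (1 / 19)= 1501 / 49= 30.63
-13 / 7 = -1.86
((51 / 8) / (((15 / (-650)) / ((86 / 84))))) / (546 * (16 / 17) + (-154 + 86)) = -161551 / 254688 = -0.63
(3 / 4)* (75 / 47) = 225 / 188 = 1.20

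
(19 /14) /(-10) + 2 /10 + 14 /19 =2131 /2660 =0.80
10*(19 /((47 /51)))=9690 /47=206.17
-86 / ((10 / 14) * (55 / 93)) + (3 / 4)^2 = -893301 / 4400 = -203.02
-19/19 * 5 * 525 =-2625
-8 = -8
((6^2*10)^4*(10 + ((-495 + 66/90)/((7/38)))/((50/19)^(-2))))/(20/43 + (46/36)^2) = -577990909780070400000/3887191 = -148691152500628.45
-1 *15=-15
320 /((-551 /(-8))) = 2560 /551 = 4.65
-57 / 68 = -0.84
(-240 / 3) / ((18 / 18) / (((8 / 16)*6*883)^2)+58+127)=-280688040 / 649091093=-0.43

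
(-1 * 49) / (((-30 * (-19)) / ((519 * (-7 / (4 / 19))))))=59339 / 40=1483.48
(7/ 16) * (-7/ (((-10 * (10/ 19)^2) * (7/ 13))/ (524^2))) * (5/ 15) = 563756011/ 3000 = 187918.67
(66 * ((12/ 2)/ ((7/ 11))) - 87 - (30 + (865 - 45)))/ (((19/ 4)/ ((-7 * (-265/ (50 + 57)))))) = -2335180/ 2033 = -1148.64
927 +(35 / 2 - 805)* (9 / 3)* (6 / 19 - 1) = 96651 / 38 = 2543.45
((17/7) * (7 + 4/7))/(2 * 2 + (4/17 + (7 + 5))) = 15317/13524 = 1.13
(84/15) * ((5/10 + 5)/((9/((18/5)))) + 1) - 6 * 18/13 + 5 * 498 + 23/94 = 76370631/30550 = 2499.86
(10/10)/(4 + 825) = 1/829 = 0.00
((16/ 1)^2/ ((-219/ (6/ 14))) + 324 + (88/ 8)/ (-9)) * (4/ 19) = 5928604/ 87381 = 67.85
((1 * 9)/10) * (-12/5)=-54/25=-2.16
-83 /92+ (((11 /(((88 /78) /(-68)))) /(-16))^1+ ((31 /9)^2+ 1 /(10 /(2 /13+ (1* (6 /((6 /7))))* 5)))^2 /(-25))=7924696473697 /255026070000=31.07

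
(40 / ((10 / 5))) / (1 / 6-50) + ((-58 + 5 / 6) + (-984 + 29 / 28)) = -26134009 / 25116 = -1040.53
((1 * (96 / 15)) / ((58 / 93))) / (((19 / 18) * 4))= 6696 / 2755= 2.43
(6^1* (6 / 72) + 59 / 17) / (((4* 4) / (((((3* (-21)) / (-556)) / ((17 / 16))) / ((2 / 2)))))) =8505 / 321368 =0.03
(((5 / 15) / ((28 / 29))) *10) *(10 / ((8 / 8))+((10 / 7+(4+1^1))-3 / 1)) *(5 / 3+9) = 218080 / 441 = 494.51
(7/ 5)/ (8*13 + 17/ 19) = 133/ 9965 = 0.01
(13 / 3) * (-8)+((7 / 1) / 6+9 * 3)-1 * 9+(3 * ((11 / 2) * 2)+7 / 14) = 18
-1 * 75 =-75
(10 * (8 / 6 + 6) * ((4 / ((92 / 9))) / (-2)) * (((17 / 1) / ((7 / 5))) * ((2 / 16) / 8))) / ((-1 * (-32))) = -0.09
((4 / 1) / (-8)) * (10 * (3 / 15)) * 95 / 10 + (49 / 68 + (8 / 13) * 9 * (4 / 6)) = -4497 / 884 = -5.09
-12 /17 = -0.71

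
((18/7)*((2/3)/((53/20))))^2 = 57600/137641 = 0.42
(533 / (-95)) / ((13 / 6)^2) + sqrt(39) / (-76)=-1476 / 1235-sqrt(39) / 76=-1.28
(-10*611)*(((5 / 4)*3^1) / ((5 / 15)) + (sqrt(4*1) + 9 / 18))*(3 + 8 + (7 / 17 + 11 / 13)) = -35013825 / 34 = -1029818.38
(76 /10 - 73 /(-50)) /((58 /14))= 3171 /1450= 2.19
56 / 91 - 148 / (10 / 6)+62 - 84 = -110.18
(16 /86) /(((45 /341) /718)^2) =479565169952 /87075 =5507495.49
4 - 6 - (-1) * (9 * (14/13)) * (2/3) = 58/13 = 4.46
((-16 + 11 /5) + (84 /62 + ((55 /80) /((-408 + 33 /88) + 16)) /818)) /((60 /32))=-19774521914 /2979248025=-6.64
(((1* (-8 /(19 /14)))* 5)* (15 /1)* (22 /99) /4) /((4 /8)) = -2800 /57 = -49.12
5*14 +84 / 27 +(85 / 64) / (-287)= 73.11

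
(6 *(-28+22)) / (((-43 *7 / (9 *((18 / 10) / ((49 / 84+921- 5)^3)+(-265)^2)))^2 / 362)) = -230429887011832689289377553331228968185768 / 4010441744150524520370885615025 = -57457482669.57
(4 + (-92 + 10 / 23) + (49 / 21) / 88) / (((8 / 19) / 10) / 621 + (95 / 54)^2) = -12270485475 / 433841254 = -28.28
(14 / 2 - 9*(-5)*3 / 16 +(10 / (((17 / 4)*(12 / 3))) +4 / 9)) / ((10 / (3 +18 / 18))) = 40319 / 6120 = 6.59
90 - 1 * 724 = -634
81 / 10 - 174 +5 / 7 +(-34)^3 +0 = -2762843 / 70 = -39469.19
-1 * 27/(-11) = 27/11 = 2.45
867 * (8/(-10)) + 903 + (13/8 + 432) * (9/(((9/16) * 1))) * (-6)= -207093/5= -41418.60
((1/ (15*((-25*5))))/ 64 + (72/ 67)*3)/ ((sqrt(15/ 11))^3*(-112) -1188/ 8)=29191826081/ 594843420000 -153525757*sqrt(165)/ 33459942375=-0.01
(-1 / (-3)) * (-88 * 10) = -880 / 3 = -293.33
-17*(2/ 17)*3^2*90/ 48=-135/ 4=-33.75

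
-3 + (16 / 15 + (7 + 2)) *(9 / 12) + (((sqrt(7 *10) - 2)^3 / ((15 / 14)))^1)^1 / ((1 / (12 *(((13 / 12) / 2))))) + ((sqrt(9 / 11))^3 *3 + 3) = -155339 / 60 + 81 *sqrt(11) / 121 + 7462 *sqrt(70) / 15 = 1575.34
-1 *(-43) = 43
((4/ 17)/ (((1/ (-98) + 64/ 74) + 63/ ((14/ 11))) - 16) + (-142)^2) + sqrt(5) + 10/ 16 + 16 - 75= sqrt(5) + 170309982041/ 8470760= 20107.87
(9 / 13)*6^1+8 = 158 / 13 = 12.15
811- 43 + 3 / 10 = 7683 / 10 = 768.30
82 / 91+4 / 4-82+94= 1265 / 91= 13.90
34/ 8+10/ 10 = 21/ 4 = 5.25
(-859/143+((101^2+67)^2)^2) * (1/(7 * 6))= 1589569340211276709/6006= 264663559808737.38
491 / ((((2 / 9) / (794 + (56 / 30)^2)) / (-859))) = -37839849373 / 25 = -1513593974.92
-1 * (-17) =17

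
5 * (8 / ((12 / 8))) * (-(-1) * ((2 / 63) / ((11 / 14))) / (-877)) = -320 / 260469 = -0.00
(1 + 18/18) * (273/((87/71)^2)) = 917462/2523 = 363.64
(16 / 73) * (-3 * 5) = -240 / 73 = -3.29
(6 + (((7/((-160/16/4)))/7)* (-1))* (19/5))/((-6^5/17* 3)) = -799/145800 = -0.01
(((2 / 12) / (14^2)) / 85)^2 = 1 / 9992001600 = 0.00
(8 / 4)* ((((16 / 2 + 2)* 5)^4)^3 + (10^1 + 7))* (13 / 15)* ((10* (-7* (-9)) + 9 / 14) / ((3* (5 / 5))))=88957868303571428577622.89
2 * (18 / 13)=36 / 13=2.77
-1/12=-0.08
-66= -66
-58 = -58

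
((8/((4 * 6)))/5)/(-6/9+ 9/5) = 1/17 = 0.06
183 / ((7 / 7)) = 183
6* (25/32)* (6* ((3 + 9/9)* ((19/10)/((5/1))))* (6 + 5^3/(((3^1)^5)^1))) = 30077/108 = 278.49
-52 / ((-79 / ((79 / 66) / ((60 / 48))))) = 104 / 165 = 0.63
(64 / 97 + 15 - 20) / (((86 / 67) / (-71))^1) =2002697 / 8342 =240.07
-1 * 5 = -5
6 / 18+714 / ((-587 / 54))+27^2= 1168688 / 1761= 663.65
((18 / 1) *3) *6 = 324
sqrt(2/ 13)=0.39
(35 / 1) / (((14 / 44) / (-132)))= -14520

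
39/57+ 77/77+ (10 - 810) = -15168/19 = -798.32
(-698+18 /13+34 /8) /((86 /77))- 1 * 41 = -2955583 /4472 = -660.91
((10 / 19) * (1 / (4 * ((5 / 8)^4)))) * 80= 32768 / 475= 68.99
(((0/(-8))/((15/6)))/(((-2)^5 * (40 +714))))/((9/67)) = 0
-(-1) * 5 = 5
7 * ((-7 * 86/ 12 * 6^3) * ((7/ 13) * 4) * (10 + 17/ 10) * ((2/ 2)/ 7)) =-1365336/ 5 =-273067.20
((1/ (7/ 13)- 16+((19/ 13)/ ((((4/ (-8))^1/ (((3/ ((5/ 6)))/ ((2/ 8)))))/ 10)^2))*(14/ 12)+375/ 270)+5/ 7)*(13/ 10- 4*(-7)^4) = -7414656657839/ 5460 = -1357995724.88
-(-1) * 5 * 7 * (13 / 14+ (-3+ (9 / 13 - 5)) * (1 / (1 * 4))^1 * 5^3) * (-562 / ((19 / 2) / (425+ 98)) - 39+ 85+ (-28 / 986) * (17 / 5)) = 1761543358953 / 7163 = 245922568.61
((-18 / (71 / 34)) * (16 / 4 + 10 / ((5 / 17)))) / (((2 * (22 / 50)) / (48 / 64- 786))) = 228272175 / 781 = 292281.91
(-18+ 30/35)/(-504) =5/147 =0.03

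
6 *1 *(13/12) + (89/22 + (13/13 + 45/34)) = 4813/374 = 12.87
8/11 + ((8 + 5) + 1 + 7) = 239/11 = 21.73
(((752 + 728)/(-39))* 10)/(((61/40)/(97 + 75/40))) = -58534000/2379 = -24604.46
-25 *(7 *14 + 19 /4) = -10275 /4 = -2568.75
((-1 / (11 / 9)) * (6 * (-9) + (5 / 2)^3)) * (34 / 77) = 46971 / 3388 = 13.86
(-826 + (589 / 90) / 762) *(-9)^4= -13765097313 / 2540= -5419329.65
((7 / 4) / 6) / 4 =7 / 96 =0.07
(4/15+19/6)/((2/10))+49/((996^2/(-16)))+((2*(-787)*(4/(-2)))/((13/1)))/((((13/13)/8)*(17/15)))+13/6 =1728.65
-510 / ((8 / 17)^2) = -73695 / 32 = -2302.97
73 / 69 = 1.06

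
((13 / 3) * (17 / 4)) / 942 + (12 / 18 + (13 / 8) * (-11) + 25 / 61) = -5784911 / 344772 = -16.78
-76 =-76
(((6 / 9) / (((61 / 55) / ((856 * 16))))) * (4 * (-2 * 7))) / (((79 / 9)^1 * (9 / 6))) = -168734720 / 4819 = -35014.47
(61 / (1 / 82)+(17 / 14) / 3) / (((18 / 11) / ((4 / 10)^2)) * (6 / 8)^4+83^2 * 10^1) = 591644416 / 8148140805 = 0.07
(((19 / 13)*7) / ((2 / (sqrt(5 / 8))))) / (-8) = -133*sqrt(10) / 832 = -0.51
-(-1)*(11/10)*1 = 11/10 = 1.10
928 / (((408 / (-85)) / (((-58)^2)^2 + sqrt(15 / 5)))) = -6563567680 / 3 - 580 * sqrt(3) / 3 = -2187856228.20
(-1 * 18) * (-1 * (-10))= -180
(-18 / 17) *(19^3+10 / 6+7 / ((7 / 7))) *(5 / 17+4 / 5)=-11496474 / 1445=-7956.04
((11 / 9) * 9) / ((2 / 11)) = 121 / 2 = 60.50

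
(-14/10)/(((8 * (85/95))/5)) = -133/136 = -0.98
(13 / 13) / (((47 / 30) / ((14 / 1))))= 8.94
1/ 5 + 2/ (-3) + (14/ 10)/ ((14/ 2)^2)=-0.44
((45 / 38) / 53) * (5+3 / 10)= 9 / 76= 0.12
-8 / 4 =-2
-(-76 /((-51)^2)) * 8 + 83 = 216491 /2601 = 83.23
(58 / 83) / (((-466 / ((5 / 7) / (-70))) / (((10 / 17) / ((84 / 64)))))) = 2320 / 338297127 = 0.00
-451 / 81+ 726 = 58355 / 81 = 720.43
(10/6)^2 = 25/9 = 2.78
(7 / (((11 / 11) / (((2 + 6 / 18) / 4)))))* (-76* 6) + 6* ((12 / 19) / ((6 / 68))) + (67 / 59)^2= -120225031 / 66139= -1817.76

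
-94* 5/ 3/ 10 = -15.67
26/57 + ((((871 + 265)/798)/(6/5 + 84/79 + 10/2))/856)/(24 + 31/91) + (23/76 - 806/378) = -2682996774817/1953410188716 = -1.37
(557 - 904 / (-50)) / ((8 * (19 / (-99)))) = -1423323 / 3800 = -374.56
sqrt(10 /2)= sqrt(5)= 2.24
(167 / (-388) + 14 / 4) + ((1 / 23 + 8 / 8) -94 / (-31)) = 1976711 / 276644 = 7.15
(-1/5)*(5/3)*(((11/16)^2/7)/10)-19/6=-56787/17920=-3.17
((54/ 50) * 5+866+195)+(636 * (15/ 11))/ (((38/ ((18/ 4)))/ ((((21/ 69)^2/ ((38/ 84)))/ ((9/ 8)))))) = 11397046988/ 10503295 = 1085.09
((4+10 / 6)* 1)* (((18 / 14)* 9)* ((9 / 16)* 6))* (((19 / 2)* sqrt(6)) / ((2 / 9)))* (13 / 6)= 50210.24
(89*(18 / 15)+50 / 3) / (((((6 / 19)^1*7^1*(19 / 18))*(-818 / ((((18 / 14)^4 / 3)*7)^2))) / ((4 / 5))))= -17716117176 / 8420727175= -2.10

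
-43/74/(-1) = 0.58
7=7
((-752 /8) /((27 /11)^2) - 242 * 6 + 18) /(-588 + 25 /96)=33816320 /13710789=2.47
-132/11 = -12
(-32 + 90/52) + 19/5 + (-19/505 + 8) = -48599/2626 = -18.51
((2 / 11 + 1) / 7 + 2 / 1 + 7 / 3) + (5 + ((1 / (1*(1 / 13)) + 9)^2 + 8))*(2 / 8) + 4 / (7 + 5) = 119275 / 924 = 129.09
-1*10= -10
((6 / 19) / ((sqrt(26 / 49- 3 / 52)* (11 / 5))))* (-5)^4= 52500* sqrt(15665) / 50369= 130.46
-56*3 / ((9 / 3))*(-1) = 56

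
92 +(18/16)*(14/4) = 1535/16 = 95.94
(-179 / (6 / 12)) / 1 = -358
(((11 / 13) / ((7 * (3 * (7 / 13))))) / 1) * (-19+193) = 638 / 49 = 13.02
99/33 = 3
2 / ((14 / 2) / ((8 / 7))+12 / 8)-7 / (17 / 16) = -6560 / 1037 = -6.33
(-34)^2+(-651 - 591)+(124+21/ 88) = 38.24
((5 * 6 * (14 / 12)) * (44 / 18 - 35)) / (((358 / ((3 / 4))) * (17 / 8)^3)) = -0.25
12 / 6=2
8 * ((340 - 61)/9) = 248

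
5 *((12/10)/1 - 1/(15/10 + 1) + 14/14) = 9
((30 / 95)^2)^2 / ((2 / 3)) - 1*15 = -1952871 / 130321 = -14.99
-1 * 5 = -5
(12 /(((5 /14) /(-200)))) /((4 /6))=-10080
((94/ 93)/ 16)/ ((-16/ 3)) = -47/ 3968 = -0.01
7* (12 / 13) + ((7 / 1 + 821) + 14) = 848.46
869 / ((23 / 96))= 3627.13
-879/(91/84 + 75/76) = -50103/118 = -424.60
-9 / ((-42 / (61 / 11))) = 183 / 154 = 1.19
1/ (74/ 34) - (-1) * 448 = 448.46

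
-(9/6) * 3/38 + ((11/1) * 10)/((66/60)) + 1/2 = 100.38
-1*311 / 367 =-311 / 367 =-0.85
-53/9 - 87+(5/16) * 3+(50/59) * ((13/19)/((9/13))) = -14707961/161424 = -91.11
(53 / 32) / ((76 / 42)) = 1113 / 1216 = 0.92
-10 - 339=-349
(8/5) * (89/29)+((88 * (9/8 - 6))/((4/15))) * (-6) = 2800649/290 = 9657.41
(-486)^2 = 236196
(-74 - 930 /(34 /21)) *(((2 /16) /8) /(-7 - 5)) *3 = 11023 /4352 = 2.53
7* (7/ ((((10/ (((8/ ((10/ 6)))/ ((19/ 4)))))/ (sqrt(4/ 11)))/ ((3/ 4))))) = 3528* sqrt(11)/ 5225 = 2.24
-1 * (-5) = 5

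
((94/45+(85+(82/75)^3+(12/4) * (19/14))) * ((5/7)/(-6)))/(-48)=0.23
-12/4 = -3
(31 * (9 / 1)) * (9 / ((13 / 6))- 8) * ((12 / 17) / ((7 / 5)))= -837000 / 1547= -541.05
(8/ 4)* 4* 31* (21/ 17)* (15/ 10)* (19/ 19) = 7812/ 17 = 459.53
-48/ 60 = -0.80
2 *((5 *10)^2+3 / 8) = 20003 / 4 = 5000.75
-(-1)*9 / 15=3 / 5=0.60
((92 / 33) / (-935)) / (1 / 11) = -92 / 2805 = -0.03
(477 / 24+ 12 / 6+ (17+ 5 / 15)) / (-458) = -941 / 10992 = -0.09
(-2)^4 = 16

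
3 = 3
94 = 94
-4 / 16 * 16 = -4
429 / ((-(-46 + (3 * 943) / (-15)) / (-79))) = -56485 / 391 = -144.46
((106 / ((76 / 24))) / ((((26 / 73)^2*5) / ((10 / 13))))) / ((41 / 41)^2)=1694622 / 41743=40.60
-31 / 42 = -0.74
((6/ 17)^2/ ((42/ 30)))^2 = 32400/ 4092529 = 0.01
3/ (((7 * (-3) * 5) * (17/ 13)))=-13/ 595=-0.02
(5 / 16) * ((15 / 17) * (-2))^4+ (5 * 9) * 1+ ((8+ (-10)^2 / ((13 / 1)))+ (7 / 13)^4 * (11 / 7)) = 152322685451 / 2385443281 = 63.86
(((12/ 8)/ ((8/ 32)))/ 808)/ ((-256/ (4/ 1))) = -0.00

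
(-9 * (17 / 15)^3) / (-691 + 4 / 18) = 14739 / 777125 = 0.02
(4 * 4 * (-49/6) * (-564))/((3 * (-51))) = -73696/153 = -481.67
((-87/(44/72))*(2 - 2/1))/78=0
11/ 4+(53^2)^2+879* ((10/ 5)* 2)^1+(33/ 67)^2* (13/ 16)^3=145146533731797/ 18386944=7893999.88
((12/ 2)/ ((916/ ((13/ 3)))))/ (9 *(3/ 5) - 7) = -65/ 3664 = -0.02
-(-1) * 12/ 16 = 3/ 4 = 0.75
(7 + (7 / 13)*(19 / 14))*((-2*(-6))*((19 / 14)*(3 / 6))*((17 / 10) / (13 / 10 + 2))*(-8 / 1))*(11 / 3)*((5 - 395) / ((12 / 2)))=432820 / 7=61831.43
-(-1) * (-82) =-82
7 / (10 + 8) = 7 / 18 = 0.39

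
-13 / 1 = -13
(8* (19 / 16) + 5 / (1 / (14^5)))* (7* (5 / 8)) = 188239065 / 16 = 11764941.56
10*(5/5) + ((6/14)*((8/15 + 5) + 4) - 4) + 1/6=2153/210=10.25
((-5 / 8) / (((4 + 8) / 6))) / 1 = -5 / 16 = -0.31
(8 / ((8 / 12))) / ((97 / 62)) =7.67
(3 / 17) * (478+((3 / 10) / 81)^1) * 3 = 129061 / 510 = 253.06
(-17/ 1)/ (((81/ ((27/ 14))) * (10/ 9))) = -51/ 140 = -0.36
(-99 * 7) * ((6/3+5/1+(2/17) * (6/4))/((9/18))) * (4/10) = -338184/85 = -3978.64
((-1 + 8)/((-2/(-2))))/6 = 7/6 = 1.17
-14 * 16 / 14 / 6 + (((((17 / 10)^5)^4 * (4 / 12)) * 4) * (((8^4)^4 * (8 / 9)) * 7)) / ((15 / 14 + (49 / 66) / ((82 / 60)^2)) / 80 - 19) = -1012219597568111744917434098924953575462296 / 202444492435455322265625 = -4999985849903198627.52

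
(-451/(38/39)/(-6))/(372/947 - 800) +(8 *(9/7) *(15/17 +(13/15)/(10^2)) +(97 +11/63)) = 818539513542977/7704416286000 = 106.24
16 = 16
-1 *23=-23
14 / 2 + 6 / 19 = 139 / 19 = 7.32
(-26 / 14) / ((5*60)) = -13 / 2100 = -0.01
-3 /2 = -1.50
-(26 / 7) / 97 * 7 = -26 / 97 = -0.27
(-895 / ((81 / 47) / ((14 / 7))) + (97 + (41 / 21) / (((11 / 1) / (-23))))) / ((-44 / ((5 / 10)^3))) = 2949241 / 1097712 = 2.69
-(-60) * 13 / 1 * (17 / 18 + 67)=52996.67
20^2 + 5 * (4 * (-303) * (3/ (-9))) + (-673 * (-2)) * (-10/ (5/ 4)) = -8348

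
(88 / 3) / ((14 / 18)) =37.71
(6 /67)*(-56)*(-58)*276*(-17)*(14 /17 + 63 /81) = -146419840 /67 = -2185370.75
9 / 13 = 0.69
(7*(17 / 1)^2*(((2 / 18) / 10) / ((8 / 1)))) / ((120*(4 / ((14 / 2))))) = 14161 / 345600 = 0.04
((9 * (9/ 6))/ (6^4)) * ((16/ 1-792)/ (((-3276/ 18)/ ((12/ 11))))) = 97/ 2002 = 0.05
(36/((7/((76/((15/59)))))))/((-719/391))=-21038928/25165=-836.04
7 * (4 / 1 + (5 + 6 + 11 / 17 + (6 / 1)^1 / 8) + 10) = 12565 / 68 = 184.78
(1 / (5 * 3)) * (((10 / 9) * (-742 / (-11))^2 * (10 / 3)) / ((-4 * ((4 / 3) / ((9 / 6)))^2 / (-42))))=14930.07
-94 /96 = -47 /48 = -0.98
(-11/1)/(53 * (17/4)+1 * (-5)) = -44/881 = -0.05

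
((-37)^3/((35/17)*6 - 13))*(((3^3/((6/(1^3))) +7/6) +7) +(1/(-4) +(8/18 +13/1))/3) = 1587009143/1188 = 1335866.28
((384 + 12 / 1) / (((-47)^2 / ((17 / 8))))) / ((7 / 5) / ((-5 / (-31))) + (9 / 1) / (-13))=49725 / 1042648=0.05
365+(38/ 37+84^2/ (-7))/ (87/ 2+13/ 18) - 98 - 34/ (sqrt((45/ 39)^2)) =23719454/ 110445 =214.76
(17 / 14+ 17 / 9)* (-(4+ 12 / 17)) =-14.60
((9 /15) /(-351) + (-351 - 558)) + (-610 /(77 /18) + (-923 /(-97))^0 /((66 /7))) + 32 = -91846129 /90090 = -1019.49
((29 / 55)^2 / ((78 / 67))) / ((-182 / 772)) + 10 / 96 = -156106661 / 171771600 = -0.91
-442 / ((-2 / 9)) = 1989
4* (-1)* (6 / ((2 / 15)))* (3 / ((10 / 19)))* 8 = -8208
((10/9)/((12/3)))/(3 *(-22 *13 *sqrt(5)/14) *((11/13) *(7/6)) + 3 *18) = -605 *sqrt(5)/553869- 60/61541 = -0.00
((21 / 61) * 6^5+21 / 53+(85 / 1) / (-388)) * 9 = 30224170503 / 1254404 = 24094.45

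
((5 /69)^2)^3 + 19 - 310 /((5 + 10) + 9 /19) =-5467852830479 /5287989990969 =-1.03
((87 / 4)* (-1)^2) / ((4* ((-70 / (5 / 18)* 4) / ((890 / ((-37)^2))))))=-12905 / 3679872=-0.00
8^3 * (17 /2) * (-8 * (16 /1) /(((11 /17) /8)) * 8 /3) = -606076928 /33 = -18365967.52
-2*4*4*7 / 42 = -16 / 3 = -5.33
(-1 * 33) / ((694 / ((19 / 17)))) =-627 / 11798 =-0.05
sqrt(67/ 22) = sqrt(1474)/ 22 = 1.75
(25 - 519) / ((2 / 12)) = -2964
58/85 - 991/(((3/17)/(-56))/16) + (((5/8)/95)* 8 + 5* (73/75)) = 1625220668/323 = 5031642.93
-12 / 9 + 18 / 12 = 1 / 6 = 0.17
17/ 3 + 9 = 44/ 3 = 14.67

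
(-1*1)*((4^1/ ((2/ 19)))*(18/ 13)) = -684/ 13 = -52.62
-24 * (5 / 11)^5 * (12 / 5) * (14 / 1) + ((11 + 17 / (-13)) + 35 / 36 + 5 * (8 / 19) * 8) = 16983463039 / 1432065492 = 11.86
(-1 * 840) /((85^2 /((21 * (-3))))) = 10584 /1445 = 7.32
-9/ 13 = -0.69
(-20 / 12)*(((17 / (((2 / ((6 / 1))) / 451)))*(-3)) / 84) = 38335 / 28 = 1369.11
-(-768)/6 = 128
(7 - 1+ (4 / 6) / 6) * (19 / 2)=1045 / 18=58.06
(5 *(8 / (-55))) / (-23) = 8 / 253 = 0.03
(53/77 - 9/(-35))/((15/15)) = 52/55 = 0.95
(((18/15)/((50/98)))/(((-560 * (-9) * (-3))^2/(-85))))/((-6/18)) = 17/6480000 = 0.00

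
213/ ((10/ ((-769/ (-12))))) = 54599/ 40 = 1364.98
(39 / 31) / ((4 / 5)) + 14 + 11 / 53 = 103707 / 6572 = 15.78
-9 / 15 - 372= -1863 / 5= -372.60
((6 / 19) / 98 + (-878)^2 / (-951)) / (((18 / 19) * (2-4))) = 717690151 / 1677564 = 427.82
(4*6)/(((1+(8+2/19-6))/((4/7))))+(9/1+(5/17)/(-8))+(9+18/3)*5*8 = 34452311/56168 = 613.38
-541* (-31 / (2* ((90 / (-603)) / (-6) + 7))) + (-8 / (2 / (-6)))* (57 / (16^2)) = 13544247 / 11296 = 1199.03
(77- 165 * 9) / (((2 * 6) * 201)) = -352 / 603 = -0.58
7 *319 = 2233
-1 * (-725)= 725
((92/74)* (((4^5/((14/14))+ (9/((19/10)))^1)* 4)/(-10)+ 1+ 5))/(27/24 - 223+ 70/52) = 16753568/7328775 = 2.29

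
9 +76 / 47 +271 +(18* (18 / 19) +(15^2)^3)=10172094837 / 893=11390923.67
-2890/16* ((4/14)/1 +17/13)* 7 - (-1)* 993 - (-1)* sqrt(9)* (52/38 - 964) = -7725287/1976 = -3909.56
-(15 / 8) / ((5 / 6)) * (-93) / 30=279 / 40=6.98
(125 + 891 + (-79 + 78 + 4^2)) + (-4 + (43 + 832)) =1902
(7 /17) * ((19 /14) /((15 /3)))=19 /170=0.11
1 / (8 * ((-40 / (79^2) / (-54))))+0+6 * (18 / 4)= 1080.17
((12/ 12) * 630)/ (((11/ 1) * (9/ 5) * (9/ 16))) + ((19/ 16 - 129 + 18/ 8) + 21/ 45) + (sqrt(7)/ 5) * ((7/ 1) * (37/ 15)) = -59.39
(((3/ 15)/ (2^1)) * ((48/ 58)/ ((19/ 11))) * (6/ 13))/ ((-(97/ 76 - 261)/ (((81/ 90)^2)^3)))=52612659/ 1162750468750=0.00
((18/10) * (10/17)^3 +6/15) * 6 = 112956/24565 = 4.60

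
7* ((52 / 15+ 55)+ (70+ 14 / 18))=40712 / 45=904.71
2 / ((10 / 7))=7 / 5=1.40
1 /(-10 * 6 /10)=-0.17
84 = 84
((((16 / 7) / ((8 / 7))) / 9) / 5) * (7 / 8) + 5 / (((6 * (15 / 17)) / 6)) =1027 / 180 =5.71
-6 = -6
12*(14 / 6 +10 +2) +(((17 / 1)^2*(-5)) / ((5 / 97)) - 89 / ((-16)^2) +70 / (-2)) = -7141465 / 256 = -27896.35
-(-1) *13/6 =13/6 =2.17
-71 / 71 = -1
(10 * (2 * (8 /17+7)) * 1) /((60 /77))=9779 /51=191.75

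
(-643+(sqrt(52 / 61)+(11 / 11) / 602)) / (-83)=387085 / 49966- 2* sqrt(793) / 5063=7.74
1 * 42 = 42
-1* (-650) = 650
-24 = -24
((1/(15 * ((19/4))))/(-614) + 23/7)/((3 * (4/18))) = 2012371/408310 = 4.93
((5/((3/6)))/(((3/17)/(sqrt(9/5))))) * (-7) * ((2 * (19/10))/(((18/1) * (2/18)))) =-2261 * sqrt(5)/5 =-1011.15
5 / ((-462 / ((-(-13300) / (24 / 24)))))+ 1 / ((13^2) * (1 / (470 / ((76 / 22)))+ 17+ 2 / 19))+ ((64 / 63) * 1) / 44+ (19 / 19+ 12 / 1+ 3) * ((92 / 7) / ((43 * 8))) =-202189198393493 / 1410904517022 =-143.30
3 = 3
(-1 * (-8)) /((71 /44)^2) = 15488 /5041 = 3.07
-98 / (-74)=1.32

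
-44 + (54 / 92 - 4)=-2181 / 46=-47.41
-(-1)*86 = 86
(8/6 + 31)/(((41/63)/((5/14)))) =1455/82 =17.74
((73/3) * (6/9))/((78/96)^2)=37376/1521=24.57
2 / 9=0.22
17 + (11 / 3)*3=28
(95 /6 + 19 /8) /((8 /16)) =437 /12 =36.42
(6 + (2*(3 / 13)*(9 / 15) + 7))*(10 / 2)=863 / 13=66.38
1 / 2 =0.50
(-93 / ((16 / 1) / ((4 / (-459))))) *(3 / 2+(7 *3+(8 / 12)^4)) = 113987 / 99144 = 1.15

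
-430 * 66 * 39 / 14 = -553410 / 7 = -79058.57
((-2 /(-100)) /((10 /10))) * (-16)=-8 /25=-0.32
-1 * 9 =-9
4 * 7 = 28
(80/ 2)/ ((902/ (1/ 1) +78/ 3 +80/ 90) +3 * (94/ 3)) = 180/ 4603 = 0.04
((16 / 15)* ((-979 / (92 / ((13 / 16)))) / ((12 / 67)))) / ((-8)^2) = -852709 / 1059840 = -0.80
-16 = -16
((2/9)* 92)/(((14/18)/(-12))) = -315.43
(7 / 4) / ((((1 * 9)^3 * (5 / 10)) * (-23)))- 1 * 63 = -2112649 / 33534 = -63.00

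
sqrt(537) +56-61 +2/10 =-24/5 +sqrt(537) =18.37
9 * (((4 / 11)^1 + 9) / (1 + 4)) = 927 / 55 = 16.85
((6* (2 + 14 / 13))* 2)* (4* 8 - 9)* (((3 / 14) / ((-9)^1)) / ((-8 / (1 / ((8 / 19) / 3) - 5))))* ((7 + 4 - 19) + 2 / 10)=-1173 / 28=-41.89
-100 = -100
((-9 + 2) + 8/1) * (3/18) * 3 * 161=161/2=80.50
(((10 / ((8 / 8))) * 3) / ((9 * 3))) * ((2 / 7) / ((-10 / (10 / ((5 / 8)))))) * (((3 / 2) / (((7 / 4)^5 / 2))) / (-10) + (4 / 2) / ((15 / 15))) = -5329088 / 5294205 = -1.01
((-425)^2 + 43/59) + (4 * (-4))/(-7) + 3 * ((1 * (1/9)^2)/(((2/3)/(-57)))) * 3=149190893/826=180618.51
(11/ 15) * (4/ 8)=11/ 30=0.37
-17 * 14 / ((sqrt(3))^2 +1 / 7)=-833 / 11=-75.73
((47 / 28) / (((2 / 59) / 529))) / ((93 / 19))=27871423 / 5208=5351.66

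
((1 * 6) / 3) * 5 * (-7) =-70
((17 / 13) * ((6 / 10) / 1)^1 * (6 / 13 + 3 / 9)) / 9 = 527 / 7605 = 0.07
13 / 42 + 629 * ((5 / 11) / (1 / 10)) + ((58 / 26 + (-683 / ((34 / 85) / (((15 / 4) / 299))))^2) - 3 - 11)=4369870788247 / 1321704384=3306.24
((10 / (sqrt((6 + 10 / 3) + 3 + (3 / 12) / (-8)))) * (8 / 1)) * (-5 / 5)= -320 * sqrt(7086) / 1181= -22.81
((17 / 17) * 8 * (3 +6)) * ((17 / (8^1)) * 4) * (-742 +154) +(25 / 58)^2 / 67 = -81107223503 / 225388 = -359856.00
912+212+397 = 1521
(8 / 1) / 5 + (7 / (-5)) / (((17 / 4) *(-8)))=279 / 170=1.64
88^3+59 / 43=29303355 / 43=681473.37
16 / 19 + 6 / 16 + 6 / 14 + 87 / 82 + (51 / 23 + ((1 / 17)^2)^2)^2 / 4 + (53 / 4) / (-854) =4812136374555880826 / 1227474209057368937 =3.92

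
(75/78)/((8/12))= 75/52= 1.44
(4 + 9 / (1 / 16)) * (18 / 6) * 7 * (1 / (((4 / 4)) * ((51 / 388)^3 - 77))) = -181541611776 / 4497519893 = -40.36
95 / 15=19 / 3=6.33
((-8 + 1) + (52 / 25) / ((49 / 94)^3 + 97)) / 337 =-0.02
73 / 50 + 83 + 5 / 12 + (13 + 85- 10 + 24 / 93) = 1610153 / 9300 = 173.13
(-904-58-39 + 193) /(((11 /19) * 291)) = -15352 /3201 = -4.80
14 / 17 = 0.82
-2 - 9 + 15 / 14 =-139 / 14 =-9.93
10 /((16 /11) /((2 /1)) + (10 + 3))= 110 /151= 0.73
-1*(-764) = 764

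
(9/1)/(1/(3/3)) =9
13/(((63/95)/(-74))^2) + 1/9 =642472141/3969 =161872.55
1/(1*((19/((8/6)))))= 4/57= 0.07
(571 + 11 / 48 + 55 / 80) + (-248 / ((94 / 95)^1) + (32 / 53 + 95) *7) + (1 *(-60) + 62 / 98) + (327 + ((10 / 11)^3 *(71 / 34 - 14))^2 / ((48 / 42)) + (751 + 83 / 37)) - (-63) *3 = 62997168100392271553 / 27746405653327284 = 2270.46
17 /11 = 1.55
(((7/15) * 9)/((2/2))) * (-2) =-42/5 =-8.40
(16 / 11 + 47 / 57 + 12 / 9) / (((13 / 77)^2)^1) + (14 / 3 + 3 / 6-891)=-759.10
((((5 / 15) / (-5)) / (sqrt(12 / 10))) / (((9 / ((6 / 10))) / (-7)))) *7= 0.20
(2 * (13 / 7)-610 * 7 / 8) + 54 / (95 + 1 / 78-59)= -41570433 / 78652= -528.54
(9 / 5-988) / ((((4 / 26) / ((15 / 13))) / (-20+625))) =-8949765 / 2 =-4474882.50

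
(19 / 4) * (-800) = -3800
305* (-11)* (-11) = 36905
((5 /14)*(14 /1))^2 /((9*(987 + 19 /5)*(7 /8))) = 500 /156051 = 0.00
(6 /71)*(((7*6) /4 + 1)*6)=414 /71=5.83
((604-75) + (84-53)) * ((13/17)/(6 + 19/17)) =7280/121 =60.17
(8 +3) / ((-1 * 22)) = -1 / 2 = -0.50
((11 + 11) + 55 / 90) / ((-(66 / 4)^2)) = -74 / 891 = -0.08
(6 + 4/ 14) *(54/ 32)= 10.61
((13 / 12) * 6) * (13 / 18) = 169 / 36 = 4.69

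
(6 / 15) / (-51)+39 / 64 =9817 / 16320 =0.60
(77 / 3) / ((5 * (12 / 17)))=7.27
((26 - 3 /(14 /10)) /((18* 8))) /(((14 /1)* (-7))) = -167 /98784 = -0.00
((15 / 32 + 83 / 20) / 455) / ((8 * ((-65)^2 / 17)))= 0.00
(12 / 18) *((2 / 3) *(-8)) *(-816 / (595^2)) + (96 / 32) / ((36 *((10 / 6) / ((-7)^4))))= 30002543 / 249900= 120.06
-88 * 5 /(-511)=440 /511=0.86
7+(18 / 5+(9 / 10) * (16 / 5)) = 337 / 25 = 13.48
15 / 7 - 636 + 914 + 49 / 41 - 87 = 55775 / 287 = 194.34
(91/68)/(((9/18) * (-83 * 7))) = -13/2822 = -0.00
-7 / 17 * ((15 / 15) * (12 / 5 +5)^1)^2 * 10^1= -19166 / 85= -225.48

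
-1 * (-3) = 3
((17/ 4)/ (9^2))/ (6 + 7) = 17/ 4212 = 0.00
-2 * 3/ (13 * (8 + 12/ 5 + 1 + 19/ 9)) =-135/ 3952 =-0.03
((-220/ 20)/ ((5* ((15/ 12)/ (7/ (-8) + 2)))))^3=-970299/ 125000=-7.76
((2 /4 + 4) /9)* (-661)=-661 /2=-330.50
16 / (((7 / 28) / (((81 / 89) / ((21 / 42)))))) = 10368 / 89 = 116.49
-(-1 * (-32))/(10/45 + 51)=-288/461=-0.62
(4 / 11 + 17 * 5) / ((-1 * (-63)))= 313 / 231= 1.35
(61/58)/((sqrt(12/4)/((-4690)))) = -143045 * sqrt(3)/87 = -2847.83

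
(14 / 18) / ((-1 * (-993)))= 7 / 8937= 0.00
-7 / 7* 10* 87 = -870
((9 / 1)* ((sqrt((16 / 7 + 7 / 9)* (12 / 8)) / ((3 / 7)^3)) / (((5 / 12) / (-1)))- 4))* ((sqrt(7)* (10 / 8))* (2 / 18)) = -229.38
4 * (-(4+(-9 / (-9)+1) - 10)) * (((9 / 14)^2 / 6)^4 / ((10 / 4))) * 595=9034497 / 105413504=0.09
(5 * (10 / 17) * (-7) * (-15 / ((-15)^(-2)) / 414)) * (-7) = -459375 / 391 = -1174.87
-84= -84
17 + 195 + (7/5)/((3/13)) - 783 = -8474/15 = -564.93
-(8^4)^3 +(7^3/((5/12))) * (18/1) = -343597309592/5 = -68719461918.40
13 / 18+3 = 67 / 18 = 3.72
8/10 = 0.80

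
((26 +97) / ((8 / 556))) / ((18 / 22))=62689 / 6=10448.17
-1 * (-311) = 311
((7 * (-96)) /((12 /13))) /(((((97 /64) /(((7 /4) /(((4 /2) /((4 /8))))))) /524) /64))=-683597824 /97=-7047400.25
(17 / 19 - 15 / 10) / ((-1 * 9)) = 23 / 342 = 0.07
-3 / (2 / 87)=-261 / 2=-130.50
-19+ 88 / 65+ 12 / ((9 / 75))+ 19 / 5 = 1120 / 13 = 86.15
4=4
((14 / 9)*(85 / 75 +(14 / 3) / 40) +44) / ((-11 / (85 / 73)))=-4.86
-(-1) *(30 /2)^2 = 225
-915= -915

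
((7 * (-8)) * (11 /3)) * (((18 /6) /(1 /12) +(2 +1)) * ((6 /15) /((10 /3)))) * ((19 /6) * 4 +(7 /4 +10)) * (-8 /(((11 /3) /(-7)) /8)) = -71670144 /25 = -2866805.76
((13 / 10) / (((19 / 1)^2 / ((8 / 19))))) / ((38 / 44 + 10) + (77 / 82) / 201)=4713852 / 33788222785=0.00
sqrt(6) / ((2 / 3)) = 3* sqrt(6) / 2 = 3.67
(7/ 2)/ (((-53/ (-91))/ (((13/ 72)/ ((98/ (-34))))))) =-2873/ 7632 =-0.38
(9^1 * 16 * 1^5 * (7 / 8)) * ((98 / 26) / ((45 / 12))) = 8232 / 65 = 126.65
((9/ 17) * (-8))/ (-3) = 24/ 17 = 1.41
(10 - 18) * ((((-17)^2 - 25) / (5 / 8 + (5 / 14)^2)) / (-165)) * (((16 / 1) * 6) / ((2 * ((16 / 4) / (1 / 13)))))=301056 / 19175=15.70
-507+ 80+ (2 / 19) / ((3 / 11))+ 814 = 22081 / 57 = 387.39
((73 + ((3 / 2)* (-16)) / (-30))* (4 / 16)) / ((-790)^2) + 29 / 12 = 90495607 / 37446000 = 2.42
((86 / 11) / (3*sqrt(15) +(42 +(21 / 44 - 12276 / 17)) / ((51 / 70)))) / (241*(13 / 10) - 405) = 0.00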